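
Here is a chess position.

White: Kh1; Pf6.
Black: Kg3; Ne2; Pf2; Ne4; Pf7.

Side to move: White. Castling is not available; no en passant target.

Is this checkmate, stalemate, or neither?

White to move; white king on h1.
In check: no.
King squares — g1: attacked by Ne2; g2: attacked by Kg3; h2: attacked by Kg3.
Legal moves for White: none.
Not in check and no legal moves → stalemate.

stalemate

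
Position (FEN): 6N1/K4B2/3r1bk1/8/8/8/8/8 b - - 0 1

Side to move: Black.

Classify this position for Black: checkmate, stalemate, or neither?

Black to move; black king on g6.
In check: yes, from the white bishop on f7.
Legal moves for Black: Kh7, Kg7, Kxf7, Kg5, Kf5.
Black is in check but has 5 legal moves → neither.

neither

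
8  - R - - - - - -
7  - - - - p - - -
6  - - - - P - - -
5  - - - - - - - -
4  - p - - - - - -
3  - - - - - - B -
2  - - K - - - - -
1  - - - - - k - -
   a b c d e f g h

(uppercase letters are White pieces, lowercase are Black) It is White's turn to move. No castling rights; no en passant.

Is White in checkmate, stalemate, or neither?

White to move; white king on c2.
In check: no.
Legal moves for White include: Rh8, Rg8, Rf8+, Re8, Rd8, Rc8, Ra8, Rb7, Rb6, Rb5, Rxb4, Bc7, Bd6, Be5, Bh4, Bf4, Bh2, Bf2, ... (list truncated; more exist).
White has legal moves and is not in check → neither.

neither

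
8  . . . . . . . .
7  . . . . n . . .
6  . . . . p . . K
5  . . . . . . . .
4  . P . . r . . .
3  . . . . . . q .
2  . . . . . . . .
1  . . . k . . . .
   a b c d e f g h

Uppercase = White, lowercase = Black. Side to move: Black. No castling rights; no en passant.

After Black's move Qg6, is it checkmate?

yes

After Qg6: white king on h6; in check: yes, from the black queen on g6.
King squares — g5: attacked by Qg6; h5: attacked by Qg6; g6: attacked by Ne7; g7: attacked by Qg6; h7: attacked by Qg6.
White has no legal moves → checkmate.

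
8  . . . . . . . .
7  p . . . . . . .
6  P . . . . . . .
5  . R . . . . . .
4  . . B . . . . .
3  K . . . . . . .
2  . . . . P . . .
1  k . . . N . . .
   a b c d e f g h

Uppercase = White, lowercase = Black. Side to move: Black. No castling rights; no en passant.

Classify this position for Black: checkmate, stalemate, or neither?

stalemate

Black to move; black king on a1.
In check: no.
King squares — b1: attacked by Rb5; a2: attacked by Ka3; b2: attacked by Ka3.
Legal moves for Black: none.
Not in check and no legal moves → stalemate.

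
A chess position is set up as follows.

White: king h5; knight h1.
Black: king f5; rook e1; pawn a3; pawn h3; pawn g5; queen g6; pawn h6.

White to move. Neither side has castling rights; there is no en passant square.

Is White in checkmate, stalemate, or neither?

White to move; white king on h5.
In check: yes, from the black queen on g6.
King squares — g4: attacked by Kf5; h4: attacked by Pg5; g5: attacked by Kf5; g6: attacked by Kf5; h6: attacked by Qg6.
Legal moves for White: none.
In check with no legal moves → checkmate.

checkmate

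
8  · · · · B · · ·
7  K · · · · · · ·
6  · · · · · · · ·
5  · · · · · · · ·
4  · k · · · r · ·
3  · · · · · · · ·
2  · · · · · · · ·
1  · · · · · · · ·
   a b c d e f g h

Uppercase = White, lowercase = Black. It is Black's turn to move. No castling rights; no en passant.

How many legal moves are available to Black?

Black to move; king on b4.
In check: no.
Legal moves: Rf8, Rf7+, Rf6, Rf5, Rh4, Rg4, Re4, Rd4, Rc4, Rf3, Rf2, Rf1, Kc5, Ka5, Kc4, Kc3, Kb3, Ka3.
Count: 18.

18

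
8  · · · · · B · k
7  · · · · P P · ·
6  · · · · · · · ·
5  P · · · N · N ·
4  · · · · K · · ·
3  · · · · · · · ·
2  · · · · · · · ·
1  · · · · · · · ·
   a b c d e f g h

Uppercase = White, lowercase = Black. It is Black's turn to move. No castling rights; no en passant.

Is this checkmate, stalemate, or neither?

Black to move; black king on h8.
In check: no.
King squares — g7: attacked by Bf8; h7: attacked by Ng5; g8: attacked by Pf7.
Legal moves for Black: none.
Not in check and no legal moves → stalemate.

stalemate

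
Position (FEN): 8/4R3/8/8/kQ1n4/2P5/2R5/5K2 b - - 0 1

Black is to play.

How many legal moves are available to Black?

Black to move; king on a4.
In check: yes, from the white queen on b4.
Legal moves: none.
Count: 0.

0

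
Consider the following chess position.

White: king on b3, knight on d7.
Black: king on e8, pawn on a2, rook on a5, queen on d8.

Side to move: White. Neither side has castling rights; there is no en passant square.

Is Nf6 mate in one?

no

After Nf6: black king on e8; in check: yes, from the white knight on f6.
Black has 4 legal replies: Kf8, Kf7, Ke7, Qxf6.
In check but a legal move exists → not checkmate.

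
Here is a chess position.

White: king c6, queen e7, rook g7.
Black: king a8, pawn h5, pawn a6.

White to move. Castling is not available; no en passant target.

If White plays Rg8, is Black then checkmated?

yes

After Rg8: black king on a8; in check: yes, from the white rook on g8.
King squares — a7: attacked by Qe7; b7: attacked by Kc6; b8: attacked by Rg8.
Black has no legal moves → checkmate.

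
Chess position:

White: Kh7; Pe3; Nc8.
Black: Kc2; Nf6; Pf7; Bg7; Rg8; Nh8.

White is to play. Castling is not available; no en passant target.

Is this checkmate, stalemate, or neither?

White to move; white king on h7.
In check: yes, from the black knight on f6.
King squares — g6: attacked by Pf7; h6: attacked by Bg7; g7: attacked by Rg8; g8: attacked by Nf6; h8: attacked by Bg7.
Legal moves for White: none.
In check with no legal moves → checkmate.

checkmate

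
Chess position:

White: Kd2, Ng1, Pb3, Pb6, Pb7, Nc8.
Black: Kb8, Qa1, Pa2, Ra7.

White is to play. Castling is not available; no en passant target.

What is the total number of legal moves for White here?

White to move; king on d2.
In check: no.
Legal moves: Ne7, Nxa7, Nd6, Ke3, Kd3, Ke2, Kc2, Nh3, Nf3, Ne2, bxa7+, b4.
Count: 12.

12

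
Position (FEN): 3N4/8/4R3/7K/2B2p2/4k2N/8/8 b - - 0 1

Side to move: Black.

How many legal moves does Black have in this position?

Black to move; king on e3.
In check: yes, from the white rook on e6.
Legal moves: Kd4, Kf3, Kd2.
Count: 3.

3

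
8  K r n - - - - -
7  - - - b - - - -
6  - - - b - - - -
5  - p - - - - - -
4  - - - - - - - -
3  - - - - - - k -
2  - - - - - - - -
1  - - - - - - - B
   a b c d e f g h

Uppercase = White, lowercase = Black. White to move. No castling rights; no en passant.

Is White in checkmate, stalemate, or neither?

White to move; white king on a8.
In check: yes, from the black rook on b8.
King squares — a7: attacked by Nc8; b7: attacked by Rb8; b8: attacked by Bd6.
Legal moves for White: none.
In check with no legal moves → checkmate.

checkmate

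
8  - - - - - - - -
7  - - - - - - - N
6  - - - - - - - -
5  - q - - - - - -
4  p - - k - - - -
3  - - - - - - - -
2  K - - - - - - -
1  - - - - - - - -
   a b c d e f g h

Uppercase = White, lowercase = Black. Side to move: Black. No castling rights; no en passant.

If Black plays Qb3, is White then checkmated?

no

After Qb3: white king on a2; in check: yes, from the black queen on b3.
White has 1 legal reply: Ka1.
In check but a legal move exists → not checkmate.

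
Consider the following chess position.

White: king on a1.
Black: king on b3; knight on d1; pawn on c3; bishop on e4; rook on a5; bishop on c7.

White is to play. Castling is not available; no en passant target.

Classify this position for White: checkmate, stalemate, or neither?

White to move; white king on a1.
In check: yes, from the black rook on a5.
King squares — b1: attacked by Be4; a2: attacked by Kb3; b2: attacked by Nd1.
Legal moves for White: none.
In check with no legal moves → checkmate.

checkmate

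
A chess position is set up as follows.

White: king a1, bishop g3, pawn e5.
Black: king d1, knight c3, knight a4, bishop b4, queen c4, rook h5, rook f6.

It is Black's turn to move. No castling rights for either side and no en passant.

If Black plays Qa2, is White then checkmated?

After Qa2: white king on a1; in check: yes, from the black queen on a2.
King squares — b1: attacked by Qa2; a2: attacked by Nc3; b2: attacked by Qa2.
White has no legal moves → checkmate.

yes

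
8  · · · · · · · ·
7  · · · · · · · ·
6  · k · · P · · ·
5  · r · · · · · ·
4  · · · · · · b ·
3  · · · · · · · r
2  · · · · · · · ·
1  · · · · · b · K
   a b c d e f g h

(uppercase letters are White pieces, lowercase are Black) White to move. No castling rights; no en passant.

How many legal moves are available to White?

1

White to move; king on h1.
In check: yes, from the black rook on h3.
Legal moves: Kg1.
Count: 1.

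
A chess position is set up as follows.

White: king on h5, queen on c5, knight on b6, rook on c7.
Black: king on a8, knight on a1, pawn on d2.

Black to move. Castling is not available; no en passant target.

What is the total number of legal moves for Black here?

Black to move; king on a8.
In check: yes, from the white knight on b6.
Legal moves: Kb8.
Count: 1.

1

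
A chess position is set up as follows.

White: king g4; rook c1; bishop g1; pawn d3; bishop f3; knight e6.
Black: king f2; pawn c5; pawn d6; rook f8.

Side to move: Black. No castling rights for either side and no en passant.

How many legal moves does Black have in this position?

Black to move; king on f2.
In check: yes, from the white bishop on g1.
Legal moves: none.
Count: 0.

0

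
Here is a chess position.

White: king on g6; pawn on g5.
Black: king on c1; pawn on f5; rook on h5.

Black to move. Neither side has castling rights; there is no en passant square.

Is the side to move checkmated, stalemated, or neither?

neither

Black to move; black king on c1.
In check: no.
Legal moves for Black: Rh8, Rh7, Rh6+, Rxg5+, Rh4, Rh3, Rh2, Rh1, Kd2, Kc2, Kb2, Kd1, Kb1, f4.
Black has 14 legal moves and is not in check → neither.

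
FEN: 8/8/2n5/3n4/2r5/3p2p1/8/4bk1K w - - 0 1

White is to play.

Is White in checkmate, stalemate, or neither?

stalemate

White to move; white king on h1.
In check: no.
King squares — g1: attacked by Kf1; g2: attacked by Kf1; h2: attacked by Pg3.
Legal moves for White: none.
Not in check and no legal moves → stalemate.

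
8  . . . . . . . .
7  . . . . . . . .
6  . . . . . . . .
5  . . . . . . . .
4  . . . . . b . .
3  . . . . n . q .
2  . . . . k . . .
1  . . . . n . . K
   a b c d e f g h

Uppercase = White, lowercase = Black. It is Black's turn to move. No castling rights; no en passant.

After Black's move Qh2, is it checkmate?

After Qh2: white king on h1; in check: yes, from the black queen on h2.
King squares — g1: attacked by Qh2; g2: attacked by Ne1; h2: attacked by Bf4.
White has no legal moves → checkmate.

yes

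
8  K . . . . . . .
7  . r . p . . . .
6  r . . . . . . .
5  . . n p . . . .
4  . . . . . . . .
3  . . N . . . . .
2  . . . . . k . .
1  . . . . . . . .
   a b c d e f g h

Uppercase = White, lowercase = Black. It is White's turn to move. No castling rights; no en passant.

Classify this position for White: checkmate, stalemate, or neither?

White to move; white king on a8.
In check: yes, from the black rook on a6.
King squares — a7: attacked by Ra6; b7: attacked by Nc5; b8: attacked by Rb7.
Legal moves for White: none.
In check with no legal moves → checkmate.

checkmate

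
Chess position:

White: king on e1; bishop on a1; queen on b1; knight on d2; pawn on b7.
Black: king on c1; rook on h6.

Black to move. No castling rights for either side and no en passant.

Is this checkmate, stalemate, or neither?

Black to move; black king on c1.
In check: yes, from the white queen on b1.
King squares — b1: attacked by Nd2; d1: attacked by Qb1; b2: attacked by Ba1; c2: attacked by Qb1; d2: attacked by Ke1.
Legal moves for Black: none.
In check with no legal moves → checkmate.

checkmate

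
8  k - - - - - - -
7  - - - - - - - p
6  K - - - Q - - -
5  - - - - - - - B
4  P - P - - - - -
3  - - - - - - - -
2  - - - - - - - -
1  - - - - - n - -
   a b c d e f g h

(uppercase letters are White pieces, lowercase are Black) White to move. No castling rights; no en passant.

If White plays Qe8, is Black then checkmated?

yes

After Qe8: black king on a8; in check: yes, from the white queen on e8.
King squares — a7: attacked by Ka6; b7: attacked by Ka6; b8: attacked by Qe8.
Black has no legal moves → checkmate.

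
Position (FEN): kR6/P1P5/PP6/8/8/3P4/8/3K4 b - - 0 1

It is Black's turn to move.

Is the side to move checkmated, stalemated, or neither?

checkmate

Black to move; black king on a8.
In check: yes, from the white rook on b8.
King squares — a7: attacked by Pb6; b7: attacked by Pa6; b8: attacked by Pa7.
Legal moves for Black: none.
In check with no legal moves → checkmate.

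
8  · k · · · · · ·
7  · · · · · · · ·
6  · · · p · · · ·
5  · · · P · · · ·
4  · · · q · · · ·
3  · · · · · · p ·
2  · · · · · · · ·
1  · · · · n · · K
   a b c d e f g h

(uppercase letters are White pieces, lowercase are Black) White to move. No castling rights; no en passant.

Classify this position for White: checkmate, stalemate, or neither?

stalemate

White to move; white king on h1.
In check: no.
King squares — g1: attacked by Qd4; g2: attacked by Ne1; h2: attacked by Pg3.
Legal moves for White: none.
Not in check and no legal moves → stalemate.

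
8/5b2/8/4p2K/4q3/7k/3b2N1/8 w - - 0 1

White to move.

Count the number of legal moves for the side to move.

0

White to move; king on h5.
In check: yes, from the black bishop on f7.
Legal moves: none.
Count: 0.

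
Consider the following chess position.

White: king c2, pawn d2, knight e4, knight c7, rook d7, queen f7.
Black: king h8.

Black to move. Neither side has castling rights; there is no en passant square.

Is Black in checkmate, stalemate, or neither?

Black to move; black king on h8.
In check: no.
King squares — g7: attacked by Qf7; h7: attacked by Qf7; g8: attacked by Qf7.
Legal moves for Black: none.
Not in check and no legal moves → stalemate.

stalemate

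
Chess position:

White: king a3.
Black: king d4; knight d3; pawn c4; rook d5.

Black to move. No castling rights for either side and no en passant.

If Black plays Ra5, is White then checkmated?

yes

After Ra5: white king on a3; in check: yes, from the black rook on a5.
King squares — a2: attacked by Ra5; b2: attacked by Nd3; b3: attacked by Pc4; a4: attacked by Ra5; b4: attacked by Nd3.
White has no legal moves → checkmate.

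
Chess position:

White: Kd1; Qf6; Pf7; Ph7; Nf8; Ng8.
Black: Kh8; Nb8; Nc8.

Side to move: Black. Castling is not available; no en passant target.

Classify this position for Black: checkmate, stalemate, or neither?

Black to move; black king on h8.
In check: yes, from the white queen on f6.
King squares — g7: attacked by Qf6; h7: attacked by Nf8; g8: attacked by Pf7.
Legal moves for Black: none.
In check with no legal moves → checkmate.

checkmate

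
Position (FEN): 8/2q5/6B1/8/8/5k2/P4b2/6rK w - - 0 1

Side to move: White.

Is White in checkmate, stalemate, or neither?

checkmate

White to move; white king on h1.
In check: yes, from the black rook on g1.
King squares — g1: attacked by Bf2; g2: attacked by Rg1; h2: attacked by Qc7.
Legal moves for White: none.
In check with no legal moves → checkmate.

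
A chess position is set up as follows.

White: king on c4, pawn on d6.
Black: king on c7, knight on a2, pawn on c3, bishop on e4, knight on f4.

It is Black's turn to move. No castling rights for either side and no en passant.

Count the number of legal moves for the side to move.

Black to move; king on c7.
In check: yes, from the white pawn on d6.
Legal moves: Kd8, Kc8, Kb8, Kd7, Kb7, Kxd6, Kc6, Kb6.
Count: 8.

8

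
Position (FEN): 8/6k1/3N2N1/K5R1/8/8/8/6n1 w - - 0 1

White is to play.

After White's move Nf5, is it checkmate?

no

After Nf5: black king on g7; in check: yes, from the white knight on f5.
Black has 4 legal replies: Kg8, Kh7, Kf7, Kf6.
In check but a legal move exists → not checkmate.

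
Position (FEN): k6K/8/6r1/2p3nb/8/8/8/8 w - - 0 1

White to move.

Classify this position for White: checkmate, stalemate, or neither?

White to move; white king on h8.
In check: no.
King squares — g7: attacked by Rg6; h7: attacked by Ng5; g8: attacked by Rg6.
Legal moves for White: none.
Not in check and no legal moves → stalemate.

stalemate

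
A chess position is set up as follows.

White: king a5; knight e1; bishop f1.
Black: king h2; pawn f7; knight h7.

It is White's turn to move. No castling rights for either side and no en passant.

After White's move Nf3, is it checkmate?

After Nf3: black king on h2; in check: yes, from the white knight on f3.
Black has 2 legal replies: Kg3, Kh1.
In check but a legal move exists → not checkmate.

no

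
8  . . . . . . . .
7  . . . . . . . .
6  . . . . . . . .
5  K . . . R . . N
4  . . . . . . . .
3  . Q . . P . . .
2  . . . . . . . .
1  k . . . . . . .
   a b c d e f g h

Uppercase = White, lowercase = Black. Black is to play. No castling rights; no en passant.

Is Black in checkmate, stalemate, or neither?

stalemate

Black to move; black king on a1.
In check: no.
King squares — b1: attacked by Qb3; a2: attacked by Qb3; b2: attacked by Qb3.
Legal moves for Black: none.
Not in check and no legal moves → stalemate.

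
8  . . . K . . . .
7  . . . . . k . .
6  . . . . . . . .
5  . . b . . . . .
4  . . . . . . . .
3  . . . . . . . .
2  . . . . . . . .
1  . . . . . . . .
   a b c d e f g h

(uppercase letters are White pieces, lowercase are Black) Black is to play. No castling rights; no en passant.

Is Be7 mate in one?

After Be7: white king on d8; in check: yes, from the black bishop on e7.
White has 3 legal replies: Kc8, Kd7, Kc7.
In check but a legal move exists → not checkmate.

no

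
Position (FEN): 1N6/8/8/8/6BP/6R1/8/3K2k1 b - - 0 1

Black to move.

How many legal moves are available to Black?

Black to move; king on g1.
In check: yes, from the white rook on g3.
Legal moves: Kh2, Kf2, Kh1, Kf1.
Count: 4.

4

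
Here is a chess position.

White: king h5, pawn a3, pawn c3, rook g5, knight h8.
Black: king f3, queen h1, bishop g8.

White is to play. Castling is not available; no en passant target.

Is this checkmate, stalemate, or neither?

White to move; white king on h5.
In check: yes, from the black queen on h1.
King squares — g4: attacked by Kf3; h4: attacked by Qh1; g5: own rook; g6: available; h6: attacked by Qh1.
Legal moves for White: Kg6.
White is in check but has 1 legal move → neither.

neither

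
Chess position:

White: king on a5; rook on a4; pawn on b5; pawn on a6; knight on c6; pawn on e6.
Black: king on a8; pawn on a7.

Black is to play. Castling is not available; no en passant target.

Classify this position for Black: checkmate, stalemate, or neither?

Black to move; black king on a8.
In check: no.
King squares — a7: own pawn; b7: attacked by Pa6; b8: attacked by Nc6.
Legal moves for Black: none.
Not in check and no legal moves → stalemate.

stalemate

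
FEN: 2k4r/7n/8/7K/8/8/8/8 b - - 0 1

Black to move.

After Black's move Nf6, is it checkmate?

no

After Nf6: white king on h5; in check: yes, from the black knight on f6 and the black rook on h8.
White has 2 legal replies: Kg6, Kg5.
In check but a legal move exists → not checkmate.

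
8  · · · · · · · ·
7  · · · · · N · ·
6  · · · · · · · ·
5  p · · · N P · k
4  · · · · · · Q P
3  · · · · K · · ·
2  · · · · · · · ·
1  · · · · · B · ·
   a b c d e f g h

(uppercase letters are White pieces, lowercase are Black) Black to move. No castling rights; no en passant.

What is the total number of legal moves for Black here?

Black to move; king on h5.
In check: yes, from the white queen on g4.
Legal moves: none.
Count: 0.

0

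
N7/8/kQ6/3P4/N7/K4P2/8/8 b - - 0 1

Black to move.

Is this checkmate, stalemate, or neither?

Black to move; black king on a6.
In check: yes, from the white queen on b6.
King squares — a5: attacked by Qb6; b5: attacked by Qb6; b6: attacked by Na4; a7: attacked by Qb6; b7: attacked by Qb6.
Legal moves for Black: none.
In check with no legal moves → checkmate.

checkmate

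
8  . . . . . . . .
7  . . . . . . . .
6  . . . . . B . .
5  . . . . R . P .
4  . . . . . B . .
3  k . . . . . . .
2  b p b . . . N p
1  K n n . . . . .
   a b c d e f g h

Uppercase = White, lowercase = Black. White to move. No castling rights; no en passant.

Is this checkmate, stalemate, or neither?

White to move; white king on a1.
In check: yes, from the black pawn on b2.
King squares — b1: attacked by Ba2; a2: attacked by Nc1; b2: attacked by Ka3.
Legal moves for White: none.
In check with no legal moves → checkmate.

checkmate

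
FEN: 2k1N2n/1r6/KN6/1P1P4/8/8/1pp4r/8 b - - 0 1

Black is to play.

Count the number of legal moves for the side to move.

3

Black to move; king on c8.
In check: yes, from the white knight on b6.
Legal moves: Kd8, Kb8, Rxb6+.
Count: 3.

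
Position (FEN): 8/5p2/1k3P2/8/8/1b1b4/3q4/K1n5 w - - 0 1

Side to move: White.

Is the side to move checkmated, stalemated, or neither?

White to move; white king on a1.
In check: no.
King squares — b1: attacked by Bd3; a2: attacked by Nc1; b2: attacked by Qd2.
Legal moves for White: none.
Not in check and no legal moves → stalemate.

stalemate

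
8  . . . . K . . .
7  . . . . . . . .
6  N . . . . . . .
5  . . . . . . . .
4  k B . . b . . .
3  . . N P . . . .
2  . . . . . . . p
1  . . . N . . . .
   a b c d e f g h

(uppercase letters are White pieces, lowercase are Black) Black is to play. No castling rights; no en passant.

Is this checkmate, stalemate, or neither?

Black to move; black king on a4.
In check: yes, from the white knight on c3.
King squares — a3: attacked by Bb4; b3: available; b4: attacked by Na6; a5: attacked by Bb4; b5: attacked by Nc3.
Legal moves for Black: Kb3.
Black is in check but has 1 legal move → neither.

neither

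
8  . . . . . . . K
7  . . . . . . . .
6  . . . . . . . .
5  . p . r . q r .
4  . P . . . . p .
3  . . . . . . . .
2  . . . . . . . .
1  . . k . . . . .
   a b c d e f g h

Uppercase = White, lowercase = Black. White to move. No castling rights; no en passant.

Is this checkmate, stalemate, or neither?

stalemate

White to move; white king on h8.
In check: no.
King squares — g7: attacked by Rg5; h7: attacked by Qf5; g8: attacked by Rg5.
Legal moves for White: none.
Not in check and no legal moves → stalemate.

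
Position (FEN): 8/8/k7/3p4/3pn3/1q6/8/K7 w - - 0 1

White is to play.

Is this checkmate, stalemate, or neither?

stalemate

White to move; white king on a1.
In check: no.
King squares — b1: attacked by Qb3; a2: attacked by Qb3; b2: attacked by Qb3.
Legal moves for White: none.
Not in check and no legal moves → stalemate.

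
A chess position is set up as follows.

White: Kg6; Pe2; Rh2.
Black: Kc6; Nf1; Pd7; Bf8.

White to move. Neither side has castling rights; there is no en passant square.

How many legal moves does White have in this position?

17

White to move; king on g6.
In check: no.
Legal moves: Kh7, Kf7, Kf6, Kh5, Kg5, Kf5, Rh8, Rh7, Rh6, Rh5, Rh4, Rh3, Rg2, Rf2, Rh1, e3, e4.
Count: 17.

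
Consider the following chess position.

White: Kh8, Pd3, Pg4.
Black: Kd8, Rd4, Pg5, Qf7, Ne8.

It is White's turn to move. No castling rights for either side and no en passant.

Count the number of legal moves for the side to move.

0

White to move; king on h8.
In check: no.
Legal moves: none.
Count: 0.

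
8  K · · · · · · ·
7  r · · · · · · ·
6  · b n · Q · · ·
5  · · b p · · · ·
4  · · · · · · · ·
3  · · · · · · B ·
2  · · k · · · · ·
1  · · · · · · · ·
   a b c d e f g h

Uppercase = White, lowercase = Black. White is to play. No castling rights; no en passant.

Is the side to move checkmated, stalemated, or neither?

checkmate

White to move; white king on a8.
In check: yes, from the black rook on a7.
King squares — a7: attacked by Bb6; b7: attacked by Ra7; b8: attacked by Nc6.
Legal moves for White: none.
In check with no legal moves → checkmate.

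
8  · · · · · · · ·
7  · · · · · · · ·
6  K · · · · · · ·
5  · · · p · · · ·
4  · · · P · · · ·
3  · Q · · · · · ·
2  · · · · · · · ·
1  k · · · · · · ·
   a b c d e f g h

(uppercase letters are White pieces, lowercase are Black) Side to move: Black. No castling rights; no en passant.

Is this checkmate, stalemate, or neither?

Black to move; black king on a1.
In check: no.
King squares — b1: attacked by Qb3; a2: attacked by Qb3; b2: attacked by Qb3.
Legal moves for Black: none.
Not in check and no legal moves → stalemate.

stalemate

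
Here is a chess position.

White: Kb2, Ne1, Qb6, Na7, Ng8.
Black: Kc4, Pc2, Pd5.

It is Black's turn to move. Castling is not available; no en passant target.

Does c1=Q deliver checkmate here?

no

After c1=Q: white king on b2; in check: yes, from the black queen on c1.
White has 2 legal replies: Ka2, Kxc1.
In check but a legal move exists → not checkmate.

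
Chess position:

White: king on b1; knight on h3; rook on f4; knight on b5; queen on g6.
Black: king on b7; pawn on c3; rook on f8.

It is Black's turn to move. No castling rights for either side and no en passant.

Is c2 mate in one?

no

After c2: white king on b1; in check: yes, from the black pawn on c2.
White has 6 legal replies: Kxc2, Kb2, Ka2, Kc1, Ka1, Qxc2.
In check but a legal move exists → not checkmate.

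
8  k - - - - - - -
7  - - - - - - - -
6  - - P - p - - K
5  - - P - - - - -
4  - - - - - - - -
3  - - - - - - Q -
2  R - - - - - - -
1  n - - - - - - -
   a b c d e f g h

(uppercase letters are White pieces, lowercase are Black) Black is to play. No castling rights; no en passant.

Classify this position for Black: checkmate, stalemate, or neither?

Black to move; black king on a8.
In check: yes, from the white rook on a2.
King squares — a7: attacked by Ra2; b7: attacked by Pc6; b8: attacked by Qg3.
Legal moves for Black: none.
In check with no legal moves → checkmate.

checkmate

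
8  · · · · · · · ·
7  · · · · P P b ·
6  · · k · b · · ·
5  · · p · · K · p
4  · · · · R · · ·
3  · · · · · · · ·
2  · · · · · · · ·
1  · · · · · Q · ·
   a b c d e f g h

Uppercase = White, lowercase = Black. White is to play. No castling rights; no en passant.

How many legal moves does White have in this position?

White to move; king on f5.
In check: yes, from the black bishop on e6.
Legal moves: Kg6, Kxe6, Kg5, Kf4, Rxe6+.
Count: 5.

5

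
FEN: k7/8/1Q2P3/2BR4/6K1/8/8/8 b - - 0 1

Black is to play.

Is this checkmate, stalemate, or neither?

Black to move; black king on a8.
In check: no.
King squares — a7: attacked by Qb6; b7: attacked by Qb6; b8: attacked by Qb6.
Legal moves for Black: none.
Not in check and no legal moves → stalemate.

stalemate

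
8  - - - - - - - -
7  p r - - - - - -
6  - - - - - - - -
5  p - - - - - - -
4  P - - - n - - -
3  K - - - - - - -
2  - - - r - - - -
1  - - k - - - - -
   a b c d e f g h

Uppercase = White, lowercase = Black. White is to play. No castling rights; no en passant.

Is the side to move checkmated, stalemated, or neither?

stalemate

White to move; white king on a3.
In check: no.
King squares — a2: attacked by Rd2; b2: attacked by Kc1; b3: attacked by Rb7; a4: own pawn; b4: attacked by Pa5.
Legal moves for White: none.
Not in check and no legal moves → stalemate.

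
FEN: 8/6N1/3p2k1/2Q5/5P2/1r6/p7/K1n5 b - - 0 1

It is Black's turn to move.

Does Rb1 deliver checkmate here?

yes

After Rb1: white king on a1; in check: yes, from the black rook on b1.
King squares — b1: attacked by Pa2; a2: attacked by Nc1; b2: attacked by Rb1.
White has no legal moves → checkmate.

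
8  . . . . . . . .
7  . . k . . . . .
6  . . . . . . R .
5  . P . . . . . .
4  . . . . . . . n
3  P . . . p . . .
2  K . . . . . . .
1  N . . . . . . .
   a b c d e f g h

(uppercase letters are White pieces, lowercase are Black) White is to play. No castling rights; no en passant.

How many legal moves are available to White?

21

White to move; king on a2.
In check: no.
Legal moves: Rg8, Rg7+, Rh6, Rf6, Re6, Rd6, Rc6+, Rb6, Ra6, Rg5, Rg4, Rg3, Rg2, Rg1, Kb3, Kb2, Kb1, Nb3, Nc2, b6+, a4.
Count: 21.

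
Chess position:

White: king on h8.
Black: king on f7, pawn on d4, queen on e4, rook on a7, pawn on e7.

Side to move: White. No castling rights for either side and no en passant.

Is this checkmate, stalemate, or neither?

White to move; white king on h8.
In check: no.
King squares — g7: attacked by Kf7; h7: attacked by Qe4; g8: attacked by Kf7.
Legal moves for White: none.
Not in check and no legal moves → stalemate.

stalemate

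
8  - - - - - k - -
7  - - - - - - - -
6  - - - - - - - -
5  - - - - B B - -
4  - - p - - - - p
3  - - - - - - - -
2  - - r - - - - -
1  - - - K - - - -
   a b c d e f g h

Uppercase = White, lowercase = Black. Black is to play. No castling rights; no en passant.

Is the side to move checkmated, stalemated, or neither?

neither

Black to move; black king on f8.
In check: no.
Legal moves for Black: Kg8, Ke8, Kf7, Ke7, Rc3, Rh2, Rg2, Rf2, Re2, Rd2+, Rb2, Ra2, Rc1+, h3, c3.
Black has 15 legal moves and is not in check → neither.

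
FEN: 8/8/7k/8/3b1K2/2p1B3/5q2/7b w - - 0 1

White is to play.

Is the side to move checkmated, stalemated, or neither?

White to move; white king on f4.
In check: yes, from the black queen on f2.
King squares — e3: own bishop; f3: attacked by Bh1; g3: attacked by Qf2; e4: attacked by Bh1; g4: available; e5: attacked by Bd4; f5: attacked by Qf2; g5: attacked by Kh6.
Legal moves for White: Kg4+, Bxf2.
White is in check but has 2 legal moves → neither.

neither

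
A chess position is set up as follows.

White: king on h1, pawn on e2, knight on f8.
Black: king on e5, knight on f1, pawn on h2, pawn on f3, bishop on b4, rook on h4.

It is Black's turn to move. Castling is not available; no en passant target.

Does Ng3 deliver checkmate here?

yes

After Ng3: white king on h1; in check: yes, from the black knight on g3.
King squares — g1: attacked by Ph2; g2: attacked by Pf3; h2: attacked by Rh4.
White has no legal moves → checkmate.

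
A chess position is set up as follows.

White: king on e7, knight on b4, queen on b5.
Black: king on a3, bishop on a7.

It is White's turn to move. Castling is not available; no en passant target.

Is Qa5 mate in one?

After Qa5: black king on a3; in check: yes, from the white queen on a5.
Black has 2 legal replies: Kb3, Kb2.
In check but a legal move exists → not checkmate.

no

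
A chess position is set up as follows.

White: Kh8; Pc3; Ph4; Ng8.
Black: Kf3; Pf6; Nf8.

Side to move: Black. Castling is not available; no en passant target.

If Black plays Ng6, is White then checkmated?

After Ng6: white king on h8; in check: yes, from the black knight on g6.
White has 2 legal replies: Kh7, Kg7.
In check but a legal move exists → not checkmate.

no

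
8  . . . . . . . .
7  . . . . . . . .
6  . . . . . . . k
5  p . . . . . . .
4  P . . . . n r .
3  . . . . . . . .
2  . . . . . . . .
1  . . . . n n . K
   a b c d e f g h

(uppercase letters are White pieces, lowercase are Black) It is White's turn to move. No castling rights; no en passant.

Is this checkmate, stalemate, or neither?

stalemate

White to move; white king on h1.
In check: no.
King squares — g1: attacked by Rg4; g2: attacked by Ne1; h2: attacked by Nf1.
Legal moves for White: none.
Not in check and no legal moves → stalemate.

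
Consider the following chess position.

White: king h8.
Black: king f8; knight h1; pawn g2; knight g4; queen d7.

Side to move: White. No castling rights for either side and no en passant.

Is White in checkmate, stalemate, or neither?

White to move; white king on h8.
In check: no.
King squares — g7: attacked by Qd7; h7: attacked by Qd7; g8: attacked by Kf8.
Legal moves for White: none.
Not in check and no legal moves → stalemate.

stalemate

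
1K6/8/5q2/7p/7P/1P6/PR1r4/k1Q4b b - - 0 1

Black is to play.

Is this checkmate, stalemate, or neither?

checkmate

Black to move; black king on a1.
In check: yes, from the white queen on c1.
King squares — b1: attacked by Qc1; a2: attacked by Rb2; b2: attacked by Qc1.
Legal moves for Black: none.
In check with no legal moves → checkmate.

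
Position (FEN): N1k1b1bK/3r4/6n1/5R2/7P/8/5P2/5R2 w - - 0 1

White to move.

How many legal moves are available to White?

White to move; king on h8.
In check: yes, from the black knight on g6.
Legal moves: Kxg8.
Count: 1.

1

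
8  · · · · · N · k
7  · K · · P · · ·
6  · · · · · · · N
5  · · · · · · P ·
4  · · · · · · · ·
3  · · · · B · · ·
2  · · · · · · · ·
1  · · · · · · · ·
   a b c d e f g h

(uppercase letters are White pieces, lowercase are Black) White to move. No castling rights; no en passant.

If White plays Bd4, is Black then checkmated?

After Bd4: black king on h8; in check: yes, from the white bishop on d4.
King squares — g7: attacked by Bd4; h7: attacked by Nf8; g8: attacked by Nh6.
Black has no legal moves → checkmate.

yes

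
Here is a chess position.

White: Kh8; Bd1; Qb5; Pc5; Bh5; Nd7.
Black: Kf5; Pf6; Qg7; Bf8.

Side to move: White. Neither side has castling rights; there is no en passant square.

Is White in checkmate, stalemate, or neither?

White to move; white king on h8.
In check: yes, from the black queen on g7.
King squares — g7: attacked by Bf8; h7: attacked by Qg7; g8: attacked by Qg7.
Legal moves for White: none.
In check with no legal moves → checkmate.

checkmate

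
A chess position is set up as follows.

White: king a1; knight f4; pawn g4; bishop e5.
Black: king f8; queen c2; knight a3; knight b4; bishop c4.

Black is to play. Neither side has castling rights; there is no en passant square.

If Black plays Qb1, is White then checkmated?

yes

After Qb1: white king on a1; in check: yes, from the black queen on b1.
King squares — b1: attacked by Na3; a2: attacked by Qb1; b2: attacked by Qb1.
White has no legal moves → checkmate.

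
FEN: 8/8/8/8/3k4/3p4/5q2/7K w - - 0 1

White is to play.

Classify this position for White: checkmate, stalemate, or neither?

stalemate

White to move; white king on h1.
In check: no.
King squares — g1: attacked by Qf2; g2: attacked by Qf2; h2: attacked by Qf2.
Legal moves for White: none.
Not in check and no legal moves → stalemate.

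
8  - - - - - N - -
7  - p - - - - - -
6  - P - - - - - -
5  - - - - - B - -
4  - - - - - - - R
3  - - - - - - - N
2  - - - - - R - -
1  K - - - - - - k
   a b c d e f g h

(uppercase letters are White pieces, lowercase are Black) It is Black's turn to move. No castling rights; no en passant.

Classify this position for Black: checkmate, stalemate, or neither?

stalemate

Black to move; black king on h1.
In check: no.
King squares — g1: attacked by Nh3; g2: attacked by Rf2; h2: attacked by Rf2.
Legal moves for Black: none.
Not in check and no legal moves → stalemate.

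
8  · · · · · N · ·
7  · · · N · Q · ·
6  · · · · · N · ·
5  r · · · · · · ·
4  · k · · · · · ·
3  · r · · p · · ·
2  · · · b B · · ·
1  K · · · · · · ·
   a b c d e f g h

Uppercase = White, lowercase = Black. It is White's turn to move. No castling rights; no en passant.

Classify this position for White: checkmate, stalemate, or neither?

checkmate

White to move; white king on a1.
In check: yes, from the black rook on a5.
King squares — b1: attacked by Rb3; a2: attacked by Ra5; b2: attacked by Rb3.
Legal moves for White: none.
In check with no legal moves → checkmate.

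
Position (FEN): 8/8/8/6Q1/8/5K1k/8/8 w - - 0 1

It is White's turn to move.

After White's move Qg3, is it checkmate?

yes

After Qg3: black king on h3; in check: yes, from the white queen on g3.
King squares — g2: attacked by Kf3; h2: attacked by Qg3; g3: attacked by Kf3; g4: attacked by Kf3; h4: attacked by Qg3.
Black has no legal moves → checkmate.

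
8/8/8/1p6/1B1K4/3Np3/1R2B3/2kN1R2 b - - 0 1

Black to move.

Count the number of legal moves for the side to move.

Black to move; king on c1.
In check: yes, from the white knight on d3.
Legal moves: none.
Count: 0.

0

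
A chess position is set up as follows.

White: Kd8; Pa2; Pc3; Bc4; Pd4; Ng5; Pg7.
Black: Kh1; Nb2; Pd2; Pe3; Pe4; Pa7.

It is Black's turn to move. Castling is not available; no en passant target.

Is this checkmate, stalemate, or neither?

neither

Black to move; black king on h1.
In check: no.
Legal moves for Black: Nxc4, Na4, Nd3, Nd1, Kh2, Kg2, Kg1, a6, e2, d1=Q, d1=R, d1=B, d1=N, a5.
Black has 14 legal moves and is not in check → neither.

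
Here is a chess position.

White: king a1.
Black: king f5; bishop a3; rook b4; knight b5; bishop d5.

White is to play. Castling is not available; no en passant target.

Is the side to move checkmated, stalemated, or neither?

White to move; white king on a1.
In check: no.
King squares — b1: attacked by Rb4; a2: attacked by Bd5; b2: attacked by Ba3.
Legal moves for White: none.
Not in check and no legal moves → stalemate.

stalemate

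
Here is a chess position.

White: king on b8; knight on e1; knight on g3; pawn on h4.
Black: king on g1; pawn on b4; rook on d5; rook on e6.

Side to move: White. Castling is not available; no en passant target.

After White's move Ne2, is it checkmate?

no

After Ne2: black king on g1; in check: yes, from the white knight on e2.
Black has 5 legal replies: Kh2, Kf2, Kh1, Kf1, Rxe2.
In check but a legal move exists → not checkmate.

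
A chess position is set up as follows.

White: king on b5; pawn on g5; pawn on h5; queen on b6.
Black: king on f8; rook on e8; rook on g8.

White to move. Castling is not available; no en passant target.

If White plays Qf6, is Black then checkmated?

After Qf6: black king on f8; in check: yes, from the white queen on f6.
King squares — e7: attacked by Qf6; f7: attacked by Qf6; g7: attacked by Qf6; e8: own rook; g8: own rook.
Black has no legal moves → checkmate.

yes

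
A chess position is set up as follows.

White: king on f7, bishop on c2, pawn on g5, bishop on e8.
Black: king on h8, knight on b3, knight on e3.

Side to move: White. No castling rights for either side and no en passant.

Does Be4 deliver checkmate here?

After Be4: black king on h8; in check: no.
Black is not in check, so this cannot be checkmate.

no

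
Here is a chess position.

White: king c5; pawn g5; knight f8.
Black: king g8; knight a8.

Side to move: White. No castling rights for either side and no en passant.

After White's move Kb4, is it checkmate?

no

After Kb4: black king on g8; in check: no.
Black is not in check, so this cannot be checkmate.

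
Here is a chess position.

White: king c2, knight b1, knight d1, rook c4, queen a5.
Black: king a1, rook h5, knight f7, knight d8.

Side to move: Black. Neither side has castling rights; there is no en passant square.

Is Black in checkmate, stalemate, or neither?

Black to move; black king on a1.
In check: yes, from the white queen on a5.
King squares — b1: attacked by Kc2; a2: attacked by Qa5; b2: attacked by Nd1.
Legal moves for Black: Rxa5.
Black is in check but has 1 legal move → neither.

neither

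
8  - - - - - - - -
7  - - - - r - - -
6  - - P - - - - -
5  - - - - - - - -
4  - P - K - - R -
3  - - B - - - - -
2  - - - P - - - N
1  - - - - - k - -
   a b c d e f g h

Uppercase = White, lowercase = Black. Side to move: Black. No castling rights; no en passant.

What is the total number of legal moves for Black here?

3

Black to move; king on f1.
In check: yes, from the white knight on h2.
Legal moves: Kf2, Ke2, Ke1.
Count: 3.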